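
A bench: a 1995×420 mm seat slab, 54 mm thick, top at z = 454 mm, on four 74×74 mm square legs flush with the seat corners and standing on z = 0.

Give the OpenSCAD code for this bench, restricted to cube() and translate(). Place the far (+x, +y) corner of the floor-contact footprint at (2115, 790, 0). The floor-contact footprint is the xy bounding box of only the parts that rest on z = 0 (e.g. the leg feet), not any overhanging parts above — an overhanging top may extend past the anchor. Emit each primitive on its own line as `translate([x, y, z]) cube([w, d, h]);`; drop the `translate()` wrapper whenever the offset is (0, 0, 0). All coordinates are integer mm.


translate([120, 370, 400]) cube([1995, 420, 54]);
translate([120, 370, 0]) cube([74, 74, 400]);
translate([120, 716, 0]) cube([74, 74, 400]);
translate([2041, 370, 0]) cube([74, 74, 400]);
translate([2041, 716, 0]) cube([74, 74, 400]);


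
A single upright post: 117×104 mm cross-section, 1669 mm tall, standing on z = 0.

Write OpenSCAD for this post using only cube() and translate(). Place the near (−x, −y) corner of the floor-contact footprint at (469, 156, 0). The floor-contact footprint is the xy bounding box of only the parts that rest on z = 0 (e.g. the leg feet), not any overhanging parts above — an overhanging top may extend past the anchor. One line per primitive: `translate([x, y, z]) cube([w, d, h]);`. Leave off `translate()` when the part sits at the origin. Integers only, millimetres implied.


translate([469, 156, 0]) cube([117, 104, 1669]);


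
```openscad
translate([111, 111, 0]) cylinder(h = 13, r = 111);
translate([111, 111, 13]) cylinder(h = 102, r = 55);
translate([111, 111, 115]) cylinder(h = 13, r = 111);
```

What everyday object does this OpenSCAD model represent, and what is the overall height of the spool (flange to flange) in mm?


A spool. The overall height is 128 mm.

Three coaxial cylinders, large–small–large — a spool. Two 13 mm flanges and a 102 mm core give 13 + 102 + 13 = 128 mm.


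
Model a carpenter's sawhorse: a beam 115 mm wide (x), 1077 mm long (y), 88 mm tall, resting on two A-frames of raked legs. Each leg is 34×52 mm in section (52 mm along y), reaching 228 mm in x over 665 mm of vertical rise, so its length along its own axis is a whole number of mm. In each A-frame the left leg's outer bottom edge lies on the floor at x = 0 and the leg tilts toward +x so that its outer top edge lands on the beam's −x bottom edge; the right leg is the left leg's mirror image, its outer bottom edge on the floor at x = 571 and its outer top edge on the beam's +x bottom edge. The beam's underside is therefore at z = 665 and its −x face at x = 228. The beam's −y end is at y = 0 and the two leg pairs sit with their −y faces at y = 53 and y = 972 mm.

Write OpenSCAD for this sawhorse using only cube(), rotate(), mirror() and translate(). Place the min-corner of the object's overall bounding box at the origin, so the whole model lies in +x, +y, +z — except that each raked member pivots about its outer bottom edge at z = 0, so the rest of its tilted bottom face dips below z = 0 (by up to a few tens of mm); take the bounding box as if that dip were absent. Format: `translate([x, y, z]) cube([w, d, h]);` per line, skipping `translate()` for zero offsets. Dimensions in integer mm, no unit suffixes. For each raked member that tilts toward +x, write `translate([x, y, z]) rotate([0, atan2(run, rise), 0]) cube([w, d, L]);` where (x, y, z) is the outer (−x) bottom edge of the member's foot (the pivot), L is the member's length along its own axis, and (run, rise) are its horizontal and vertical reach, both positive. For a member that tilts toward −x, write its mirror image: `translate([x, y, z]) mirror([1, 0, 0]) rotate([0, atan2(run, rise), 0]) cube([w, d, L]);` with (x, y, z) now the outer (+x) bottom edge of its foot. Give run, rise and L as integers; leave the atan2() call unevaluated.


translate([228, 0, 665]) cube([115, 1077, 88]);
translate([0, 53, 0]) rotate([0, atan2(228, 665), 0]) cube([34, 52, 703]);
translate([571, 53, 0]) mirror([1, 0, 0]) rotate([0, atan2(228, 665), 0]) cube([34, 52, 703]);
translate([0, 972, 0]) rotate([0, atan2(228, 665), 0]) cube([34, 52, 703]);
translate([571, 972, 0]) mirror([1, 0, 0]) rotate([0, atan2(228, 665), 0]) cube([34, 52, 703]);


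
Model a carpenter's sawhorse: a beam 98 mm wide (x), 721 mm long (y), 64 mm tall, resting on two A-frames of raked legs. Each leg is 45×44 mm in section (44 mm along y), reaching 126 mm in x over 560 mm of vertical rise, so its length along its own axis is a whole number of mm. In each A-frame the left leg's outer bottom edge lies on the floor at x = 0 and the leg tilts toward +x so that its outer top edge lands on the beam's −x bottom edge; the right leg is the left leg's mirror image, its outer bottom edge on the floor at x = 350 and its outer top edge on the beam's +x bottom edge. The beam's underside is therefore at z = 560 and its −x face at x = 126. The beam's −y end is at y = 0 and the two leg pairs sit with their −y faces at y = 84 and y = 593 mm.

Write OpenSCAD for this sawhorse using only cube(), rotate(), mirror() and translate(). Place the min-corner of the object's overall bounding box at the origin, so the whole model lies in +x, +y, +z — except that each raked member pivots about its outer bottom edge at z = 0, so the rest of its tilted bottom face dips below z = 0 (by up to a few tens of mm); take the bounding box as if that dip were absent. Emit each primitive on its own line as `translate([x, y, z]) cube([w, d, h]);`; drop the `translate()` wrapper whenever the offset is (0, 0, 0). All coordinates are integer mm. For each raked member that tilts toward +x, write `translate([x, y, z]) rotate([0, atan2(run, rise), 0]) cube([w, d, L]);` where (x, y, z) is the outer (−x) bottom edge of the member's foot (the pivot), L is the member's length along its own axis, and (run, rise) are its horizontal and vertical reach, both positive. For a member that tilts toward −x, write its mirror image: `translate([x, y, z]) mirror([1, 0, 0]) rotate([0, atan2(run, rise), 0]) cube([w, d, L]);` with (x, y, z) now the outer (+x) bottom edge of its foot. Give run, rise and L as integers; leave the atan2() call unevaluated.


translate([126, 0, 560]) cube([98, 721, 64]);
translate([0, 84, 0]) rotate([0, atan2(126, 560), 0]) cube([45, 44, 574]);
translate([350, 84, 0]) mirror([1, 0, 0]) rotate([0, atan2(126, 560), 0]) cube([45, 44, 574]);
translate([0, 593, 0]) rotate([0, atan2(126, 560), 0]) cube([45, 44, 574]);
translate([350, 593, 0]) mirror([1, 0, 0]) rotate([0, atan2(126, 560), 0]) cube([45, 44, 574]);


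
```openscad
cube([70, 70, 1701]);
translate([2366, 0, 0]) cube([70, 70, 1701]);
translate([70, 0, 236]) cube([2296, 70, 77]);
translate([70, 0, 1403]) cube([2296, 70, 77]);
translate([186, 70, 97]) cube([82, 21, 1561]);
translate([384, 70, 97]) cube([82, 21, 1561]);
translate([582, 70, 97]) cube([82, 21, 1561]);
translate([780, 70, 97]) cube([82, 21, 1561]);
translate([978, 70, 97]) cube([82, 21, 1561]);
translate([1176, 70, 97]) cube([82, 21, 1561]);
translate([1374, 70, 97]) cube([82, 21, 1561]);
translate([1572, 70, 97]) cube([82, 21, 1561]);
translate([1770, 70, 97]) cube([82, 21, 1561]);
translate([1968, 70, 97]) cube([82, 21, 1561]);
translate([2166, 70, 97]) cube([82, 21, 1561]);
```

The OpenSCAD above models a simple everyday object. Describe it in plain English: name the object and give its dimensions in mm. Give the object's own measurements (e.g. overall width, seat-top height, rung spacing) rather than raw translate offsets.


A fence section. Two 70×70 mm posts, 1701 mm tall, stand on the floor with a clear span of 2296 mm between their inner faces. Two horizontal rails of 70×77 mm section span the gap between the posts with their undersides at z = 236 mm and z = 1403 mm, flush with the posts' −y face. 11 pickets, each 82 mm wide, 21 mm thick and 1561 mm tall, are fixed to the +y face of the rails with their bottoms at z = 97 mm, spaced across the span with a 116 mm gap after the −x post and between neighbouring pickets, with 118 mm left before the +x post.


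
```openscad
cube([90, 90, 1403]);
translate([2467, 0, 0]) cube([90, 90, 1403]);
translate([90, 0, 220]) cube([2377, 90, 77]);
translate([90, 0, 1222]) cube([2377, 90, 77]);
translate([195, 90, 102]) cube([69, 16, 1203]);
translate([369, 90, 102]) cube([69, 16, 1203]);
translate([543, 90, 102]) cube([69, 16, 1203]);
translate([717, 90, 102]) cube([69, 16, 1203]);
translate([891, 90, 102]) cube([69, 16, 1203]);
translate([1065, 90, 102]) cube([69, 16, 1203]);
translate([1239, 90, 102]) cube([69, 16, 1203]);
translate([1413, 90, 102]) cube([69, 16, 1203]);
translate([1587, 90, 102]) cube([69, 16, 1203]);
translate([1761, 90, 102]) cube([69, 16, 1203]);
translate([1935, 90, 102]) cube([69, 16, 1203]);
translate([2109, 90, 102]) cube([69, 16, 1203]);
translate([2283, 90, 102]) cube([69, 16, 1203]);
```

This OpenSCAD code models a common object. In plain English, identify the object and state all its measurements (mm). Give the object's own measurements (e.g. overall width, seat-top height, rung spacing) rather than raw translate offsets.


A fence section. Two 90×90 mm posts, 1403 mm tall, stand on the floor with a clear span of 2377 mm between their inner faces. Two horizontal rails of 90×77 mm section span the gap between the posts with their undersides at z = 220 mm and z = 1222 mm, flush with the posts' −y face. 13 pickets, each 69 mm wide, 16 mm thick and 1203 mm tall, are fixed to the +y face of the rails with their bottoms at z = 102 mm, spaced across the span with a 105 mm gap after the −x post and between neighbouring pickets, with 115 mm left before the +x post.


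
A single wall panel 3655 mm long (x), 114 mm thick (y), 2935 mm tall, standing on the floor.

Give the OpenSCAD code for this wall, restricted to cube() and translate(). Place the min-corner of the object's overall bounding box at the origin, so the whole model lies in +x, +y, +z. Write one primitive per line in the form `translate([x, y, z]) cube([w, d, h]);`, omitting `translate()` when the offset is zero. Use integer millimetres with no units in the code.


cube([3655, 114, 2935]);


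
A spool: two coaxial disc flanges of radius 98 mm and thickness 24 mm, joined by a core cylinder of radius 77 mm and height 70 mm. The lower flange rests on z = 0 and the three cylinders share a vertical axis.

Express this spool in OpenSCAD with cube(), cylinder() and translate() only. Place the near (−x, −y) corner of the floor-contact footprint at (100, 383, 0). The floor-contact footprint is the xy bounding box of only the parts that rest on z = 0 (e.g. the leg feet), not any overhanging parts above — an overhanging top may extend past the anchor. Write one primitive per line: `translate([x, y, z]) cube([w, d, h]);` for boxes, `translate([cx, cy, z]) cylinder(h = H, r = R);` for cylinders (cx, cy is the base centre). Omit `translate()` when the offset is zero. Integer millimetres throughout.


translate([198, 481, 0]) cylinder(h = 24, r = 98);
translate([198, 481, 24]) cylinder(h = 70, r = 77);
translate([198, 481, 94]) cylinder(h = 24, r = 98);


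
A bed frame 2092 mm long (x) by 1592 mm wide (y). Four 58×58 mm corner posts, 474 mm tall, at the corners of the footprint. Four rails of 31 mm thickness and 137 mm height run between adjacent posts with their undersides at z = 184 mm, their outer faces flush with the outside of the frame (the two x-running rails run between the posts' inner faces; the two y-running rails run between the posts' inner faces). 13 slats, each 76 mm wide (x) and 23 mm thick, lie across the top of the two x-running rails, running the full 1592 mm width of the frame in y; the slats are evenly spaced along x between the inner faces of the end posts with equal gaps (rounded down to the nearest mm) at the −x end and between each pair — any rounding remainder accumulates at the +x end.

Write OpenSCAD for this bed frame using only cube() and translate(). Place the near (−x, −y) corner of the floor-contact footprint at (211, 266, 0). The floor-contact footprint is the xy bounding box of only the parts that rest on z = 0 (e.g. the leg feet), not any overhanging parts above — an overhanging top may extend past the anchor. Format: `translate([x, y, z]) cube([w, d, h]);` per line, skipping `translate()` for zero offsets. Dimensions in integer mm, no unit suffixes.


translate([211, 266, 0]) cube([58, 58, 474]);
translate([211, 1800, 0]) cube([58, 58, 474]);
translate([2245, 266, 0]) cube([58, 58, 474]);
translate([2245, 1800, 0]) cube([58, 58, 474]);
translate([269, 266, 184]) cube([1976, 31, 137]);
translate([269, 1827, 184]) cube([1976, 31, 137]);
translate([211, 324, 184]) cube([31, 1476, 137]);
translate([2272, 324, 184]) cube([31, 1476, 137]);
translate([339, 266, 321]) cube([76, 1592, 23]);
translate([485, 266, 321]) cube([76, 1592, 23]);
translate([631, 266, 321]) cube([76, 1592, 23]);
translate([777, 266, 321]) cube([76, 1592, 23]);
translate([923, 266, 321]) cube([76, 1592, 23]);
translate([1069, 266, 321]) cube([76, 1592, 23]);
translate([1215, 266, 321]) cube([76, 1592, 23]);
translate([1361, 266, 321]) cube([76, 1592, 23]);
translate([1507, 266, 321]) cube([76, 1592, 23]);
translate([1653, 266, 321]) cube([76, 1592, 23]);
translate([1799, 266, 321]) cube([76, 1592, 23]);
translate([1945, 266, 321]) cube([76, 1592, 23]);
translate([2091, 266, 321]) cube([76, 1592, 23]);


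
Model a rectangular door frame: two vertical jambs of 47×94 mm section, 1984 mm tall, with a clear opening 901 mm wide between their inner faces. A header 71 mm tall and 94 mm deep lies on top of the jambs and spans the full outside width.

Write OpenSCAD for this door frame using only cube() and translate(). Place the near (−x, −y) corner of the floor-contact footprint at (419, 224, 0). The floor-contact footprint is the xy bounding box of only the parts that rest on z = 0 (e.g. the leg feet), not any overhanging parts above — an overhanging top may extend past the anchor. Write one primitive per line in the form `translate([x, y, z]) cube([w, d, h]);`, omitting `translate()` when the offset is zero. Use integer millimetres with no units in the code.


translate([419, 224, 0]) cube([47, 94, 1984]);
translate([1367, 224, 0]) cube([47, 94, 1984]);
translate([419, 224, 1984]) cube([995, 94, 71]);


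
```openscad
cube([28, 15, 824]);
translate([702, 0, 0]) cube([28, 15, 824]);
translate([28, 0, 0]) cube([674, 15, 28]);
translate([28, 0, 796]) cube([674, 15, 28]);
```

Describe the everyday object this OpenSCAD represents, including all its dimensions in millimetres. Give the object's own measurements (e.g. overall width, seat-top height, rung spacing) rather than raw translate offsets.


A rectangular picture frame lying in the x–z plane (depth along y). The opening is 674 mm wide (x) by 768 mm tall (z), surrounded by a border 28 mm wide on all four sides. The frame is 15 mm deep and is made of two full-height vertical stiles with two horizontal rails fitted between them.


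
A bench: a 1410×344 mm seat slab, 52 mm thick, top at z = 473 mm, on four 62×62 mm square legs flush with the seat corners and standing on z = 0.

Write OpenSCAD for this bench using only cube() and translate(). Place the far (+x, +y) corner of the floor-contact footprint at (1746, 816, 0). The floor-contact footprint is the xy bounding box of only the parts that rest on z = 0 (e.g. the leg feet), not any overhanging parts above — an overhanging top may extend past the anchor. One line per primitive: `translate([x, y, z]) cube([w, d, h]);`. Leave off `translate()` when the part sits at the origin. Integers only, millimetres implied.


translate([336, 472, 421]) cube([1410, 344, 52]);
translate([336, 472, 0]) cube([62, 62, 421]);
translate([336, 754, 0]) cube([62, 62, 421]);
translate([1684, 472, 0]) cube([62, 62, 421]);
translate([1684, 754, 0]) cube([62, 62, 421]);


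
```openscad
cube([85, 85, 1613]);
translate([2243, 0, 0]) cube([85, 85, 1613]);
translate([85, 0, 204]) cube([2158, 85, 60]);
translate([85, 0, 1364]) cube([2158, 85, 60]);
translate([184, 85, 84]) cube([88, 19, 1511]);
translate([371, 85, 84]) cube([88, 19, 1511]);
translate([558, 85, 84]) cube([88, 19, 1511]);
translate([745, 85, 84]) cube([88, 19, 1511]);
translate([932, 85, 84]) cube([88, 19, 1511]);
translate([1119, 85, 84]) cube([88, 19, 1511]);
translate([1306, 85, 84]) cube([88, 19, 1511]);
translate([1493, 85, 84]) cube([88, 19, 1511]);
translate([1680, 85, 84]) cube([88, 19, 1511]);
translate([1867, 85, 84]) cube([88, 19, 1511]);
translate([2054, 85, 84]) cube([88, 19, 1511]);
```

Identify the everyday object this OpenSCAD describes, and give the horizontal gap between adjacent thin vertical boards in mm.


A fence section. The picket gap is 99 mm.

Two posts, two rails, 11 pickets — a fence section. Span 2158 mm holds 11 pickets of 88 mm with 12 equal gaps: ⌊(2158 − 11·88) / 12⌋ = 99 mm.


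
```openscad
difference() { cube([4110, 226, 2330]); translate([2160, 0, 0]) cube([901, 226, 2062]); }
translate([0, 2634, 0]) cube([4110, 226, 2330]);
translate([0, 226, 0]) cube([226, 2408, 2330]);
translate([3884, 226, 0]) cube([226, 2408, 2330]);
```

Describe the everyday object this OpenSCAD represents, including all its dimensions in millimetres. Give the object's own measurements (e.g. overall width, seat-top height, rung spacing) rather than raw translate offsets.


A single room: four walls, each 2330 mm tall and 226 mm thick, enclosing an outside footprint 4110×2860 mm (x × y), no floor or roof. The front and back walls (−y and +y sides) run the full x-width; the side walls fit between their inner faces. A door opening 901 mm wide and 2062 mm tall is cut through the front wall from the floor up, its −x edge 2160 mm from the wall's −x end.


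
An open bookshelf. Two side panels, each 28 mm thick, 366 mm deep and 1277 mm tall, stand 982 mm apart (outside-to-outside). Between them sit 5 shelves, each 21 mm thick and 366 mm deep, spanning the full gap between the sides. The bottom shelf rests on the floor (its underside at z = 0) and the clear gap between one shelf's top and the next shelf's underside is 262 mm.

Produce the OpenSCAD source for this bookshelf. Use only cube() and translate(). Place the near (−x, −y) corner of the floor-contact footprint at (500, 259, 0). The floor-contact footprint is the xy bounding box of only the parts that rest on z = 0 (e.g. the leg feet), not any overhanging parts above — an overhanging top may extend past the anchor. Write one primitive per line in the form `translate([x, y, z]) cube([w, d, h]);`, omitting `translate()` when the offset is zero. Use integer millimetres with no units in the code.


translate([500, 259, 0]) cube([28, 366, 1277]);
translate([1454, 259, 0]) cube([28, 366, 1277]);
translate([528, 259, 0]) cube([926, 366, 21]);
translate([528, 259, 283]) cube([926, 366, 21]);
translate([528, 259, 566]) cube([926, 366, 21]);
translate([528, 259, 849]) cube([926, 366, 21]);
translate([528, 259, 1132]) cube([926, 366, 21]);


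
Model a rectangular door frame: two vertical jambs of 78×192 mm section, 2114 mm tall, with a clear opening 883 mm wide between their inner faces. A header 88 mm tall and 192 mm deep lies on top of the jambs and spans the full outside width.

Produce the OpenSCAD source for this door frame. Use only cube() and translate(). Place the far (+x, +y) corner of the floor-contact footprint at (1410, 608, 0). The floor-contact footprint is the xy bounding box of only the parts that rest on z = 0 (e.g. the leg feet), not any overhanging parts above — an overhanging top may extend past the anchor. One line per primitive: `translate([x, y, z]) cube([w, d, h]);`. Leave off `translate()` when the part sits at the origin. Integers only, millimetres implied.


translate([371, 416, 0]) cube([78, 192, 2114]);
translate([1332, 416, 0]) cube([78, 192, 2114]);
translate([371, 416, 2114]) cube([1039, 192, 88]);


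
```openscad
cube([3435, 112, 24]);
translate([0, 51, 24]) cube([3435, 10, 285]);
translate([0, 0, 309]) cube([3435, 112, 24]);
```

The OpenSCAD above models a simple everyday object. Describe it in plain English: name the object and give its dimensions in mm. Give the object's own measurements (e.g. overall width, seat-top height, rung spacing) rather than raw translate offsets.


An I-beam lying along x, 3435 mm long. Overall section height 333 mm. Two flanges 112 mm wide (y) and 24 mm thick, one on the floor and one at the top; a web 10 mm thick runs between them, centred on the flange width.


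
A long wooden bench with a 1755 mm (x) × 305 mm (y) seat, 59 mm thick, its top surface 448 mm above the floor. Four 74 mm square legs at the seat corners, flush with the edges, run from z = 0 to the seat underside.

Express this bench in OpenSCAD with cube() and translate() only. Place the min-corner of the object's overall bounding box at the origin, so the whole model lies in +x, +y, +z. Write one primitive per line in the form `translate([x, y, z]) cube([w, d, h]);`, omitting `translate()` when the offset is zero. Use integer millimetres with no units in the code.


translate([0, 0, 389]) cube([1755, 305, 59]);
cube([74, 74, 389]);
translate([0, 231, 0]) cube([74, 74, 389]);
translate([1681, 0, 0]) cube([74, 74, 389]);
translate([1681, 231, 0]) cube([74, 74, 389]);


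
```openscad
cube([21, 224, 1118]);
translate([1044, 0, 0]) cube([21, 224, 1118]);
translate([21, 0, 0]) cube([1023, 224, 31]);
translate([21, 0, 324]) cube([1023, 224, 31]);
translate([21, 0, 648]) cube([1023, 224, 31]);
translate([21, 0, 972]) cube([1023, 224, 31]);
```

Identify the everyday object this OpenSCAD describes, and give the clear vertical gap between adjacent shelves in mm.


A bookshelf. The clear shelf gap is 293 mm.

Two tall side panels with 4 horizontal boards between them — a bookshelf. The first two shelf undersides are at z = 0 and z = 324; with shelf thickness 31, the clear gap is 324 − 0 − 31 = 293 mm.


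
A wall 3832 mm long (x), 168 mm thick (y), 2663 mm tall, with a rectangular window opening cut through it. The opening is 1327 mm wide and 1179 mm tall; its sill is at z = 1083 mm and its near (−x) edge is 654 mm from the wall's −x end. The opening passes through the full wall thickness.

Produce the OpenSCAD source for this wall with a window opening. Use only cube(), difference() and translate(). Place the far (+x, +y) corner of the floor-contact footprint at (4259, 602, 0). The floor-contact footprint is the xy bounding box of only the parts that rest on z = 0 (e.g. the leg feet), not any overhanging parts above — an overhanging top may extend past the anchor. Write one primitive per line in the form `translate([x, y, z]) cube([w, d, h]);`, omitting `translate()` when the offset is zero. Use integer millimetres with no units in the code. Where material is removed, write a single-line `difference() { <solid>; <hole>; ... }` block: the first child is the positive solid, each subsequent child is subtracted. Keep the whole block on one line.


difference() { translate([427, 434, 0]) cube([3832, 168, 2663]); translate([1081, 434, 1083]) cube([1327, 168, 1179]); }


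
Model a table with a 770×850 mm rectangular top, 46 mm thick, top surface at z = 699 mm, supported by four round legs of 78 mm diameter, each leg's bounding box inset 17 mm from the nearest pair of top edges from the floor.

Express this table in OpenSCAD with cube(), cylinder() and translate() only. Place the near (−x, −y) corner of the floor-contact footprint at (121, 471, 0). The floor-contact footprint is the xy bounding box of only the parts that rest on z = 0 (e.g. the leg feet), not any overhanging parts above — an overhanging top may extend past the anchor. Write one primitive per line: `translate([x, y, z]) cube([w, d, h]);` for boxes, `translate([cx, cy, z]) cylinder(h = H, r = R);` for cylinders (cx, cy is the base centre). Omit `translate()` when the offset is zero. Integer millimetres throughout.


translate([104, 454, 653]) cube([770, 850, 46]);
translate([160, 510, 0]) cylinder(h = 653, r = 39);
translate([818, 510, 0]) cylinder(h = 653, r = 39);
translate([160, 1248, 0]) cylinder(h = 653, r = 39);
translate([818, 1248, 0]) cylinder(h = 653, r = 39);


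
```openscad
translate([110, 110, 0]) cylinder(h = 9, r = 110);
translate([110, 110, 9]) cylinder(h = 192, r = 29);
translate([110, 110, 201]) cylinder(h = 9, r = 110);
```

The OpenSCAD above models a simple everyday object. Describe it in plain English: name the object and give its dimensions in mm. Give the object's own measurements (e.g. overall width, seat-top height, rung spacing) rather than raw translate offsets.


A spool: two coaxial disc flanges of radius 110 mm and thickness 9 mm, joined by a core cylinder of radius 29 mm and height 192 mm. The lower flange rests on z = 0 and the three cylinders share a vertical axis.


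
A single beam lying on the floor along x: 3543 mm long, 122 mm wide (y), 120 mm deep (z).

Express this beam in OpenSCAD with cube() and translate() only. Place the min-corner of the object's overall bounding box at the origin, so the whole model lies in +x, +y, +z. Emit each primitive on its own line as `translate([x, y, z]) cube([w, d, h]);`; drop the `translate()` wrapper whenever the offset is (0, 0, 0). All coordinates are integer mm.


cube([3543, 122, 120]);


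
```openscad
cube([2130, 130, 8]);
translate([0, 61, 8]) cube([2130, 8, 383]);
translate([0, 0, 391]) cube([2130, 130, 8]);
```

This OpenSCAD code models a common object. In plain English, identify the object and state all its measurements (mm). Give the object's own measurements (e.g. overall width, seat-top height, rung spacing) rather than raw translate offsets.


An I-beam lying along x, 2130 mm long. Overall section height 399 mm. Two flanges 130 mm wide (y) and 8 mm thick, one on the floor and one at the top; a web 8 mm thick runs between them, centred on the flange width.


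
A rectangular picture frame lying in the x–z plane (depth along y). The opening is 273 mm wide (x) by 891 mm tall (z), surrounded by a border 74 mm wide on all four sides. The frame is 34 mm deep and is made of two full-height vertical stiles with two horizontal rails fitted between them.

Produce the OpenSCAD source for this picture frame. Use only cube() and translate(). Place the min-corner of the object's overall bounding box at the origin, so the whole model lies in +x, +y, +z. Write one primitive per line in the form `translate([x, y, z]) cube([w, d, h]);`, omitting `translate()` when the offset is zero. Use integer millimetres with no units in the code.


cube([74, 34, 1039]);
translate([347, 0, 0]) cube([74, 34, 1039]);
translate([74, 0, 0]) cube([273, 34, 74]);
translate([74, 0, 965]) cube([273, 34, 74]);


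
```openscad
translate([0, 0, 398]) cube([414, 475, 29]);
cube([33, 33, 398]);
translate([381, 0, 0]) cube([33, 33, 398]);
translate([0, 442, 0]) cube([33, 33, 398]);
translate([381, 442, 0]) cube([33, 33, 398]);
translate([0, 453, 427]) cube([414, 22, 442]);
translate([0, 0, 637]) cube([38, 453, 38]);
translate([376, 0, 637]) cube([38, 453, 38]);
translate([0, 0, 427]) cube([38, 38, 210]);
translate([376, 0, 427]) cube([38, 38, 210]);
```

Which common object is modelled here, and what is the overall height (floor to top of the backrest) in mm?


A chair. The overall height is 869 mm.

A slab on four corner posts with a tall panel at the back — a chair. The seat slab sits at z = 398 with thickness 29, and the 442 mm backrest starts at the seat top, so the overall height is 398 + 29 + 442 = 869 mm.


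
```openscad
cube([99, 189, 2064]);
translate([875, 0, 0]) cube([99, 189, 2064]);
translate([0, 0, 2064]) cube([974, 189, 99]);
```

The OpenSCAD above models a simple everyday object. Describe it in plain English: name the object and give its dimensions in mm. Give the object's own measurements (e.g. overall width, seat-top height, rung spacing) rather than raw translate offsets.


A door frame. The clear opening is 776 mm wide and 2064 mm high. Two 99 mm wide jambs, 189 mm deep, stand either side of the opening from the floor to the top of the opening. A 99 mm thick head sits across the top of both jambs, spanning the full outside width of the frame.


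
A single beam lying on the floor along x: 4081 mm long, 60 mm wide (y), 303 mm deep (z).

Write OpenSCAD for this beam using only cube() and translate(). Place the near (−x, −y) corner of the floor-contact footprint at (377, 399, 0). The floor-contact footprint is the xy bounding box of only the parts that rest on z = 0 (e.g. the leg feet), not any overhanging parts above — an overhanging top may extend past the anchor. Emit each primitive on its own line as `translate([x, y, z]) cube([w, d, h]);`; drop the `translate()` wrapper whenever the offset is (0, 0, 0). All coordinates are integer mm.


translate([377, 399, 0]) cube([4081, 60, 303]);


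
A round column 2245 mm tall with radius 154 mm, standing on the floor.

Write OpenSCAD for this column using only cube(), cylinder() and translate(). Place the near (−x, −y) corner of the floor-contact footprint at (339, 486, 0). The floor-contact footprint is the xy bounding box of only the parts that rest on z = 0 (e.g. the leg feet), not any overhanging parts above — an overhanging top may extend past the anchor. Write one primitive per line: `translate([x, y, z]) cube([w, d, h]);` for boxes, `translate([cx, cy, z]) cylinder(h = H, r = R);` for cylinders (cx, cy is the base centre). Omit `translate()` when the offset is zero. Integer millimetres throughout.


translate([493, 640, 0]) cylinder(h = 2245, r = 154);


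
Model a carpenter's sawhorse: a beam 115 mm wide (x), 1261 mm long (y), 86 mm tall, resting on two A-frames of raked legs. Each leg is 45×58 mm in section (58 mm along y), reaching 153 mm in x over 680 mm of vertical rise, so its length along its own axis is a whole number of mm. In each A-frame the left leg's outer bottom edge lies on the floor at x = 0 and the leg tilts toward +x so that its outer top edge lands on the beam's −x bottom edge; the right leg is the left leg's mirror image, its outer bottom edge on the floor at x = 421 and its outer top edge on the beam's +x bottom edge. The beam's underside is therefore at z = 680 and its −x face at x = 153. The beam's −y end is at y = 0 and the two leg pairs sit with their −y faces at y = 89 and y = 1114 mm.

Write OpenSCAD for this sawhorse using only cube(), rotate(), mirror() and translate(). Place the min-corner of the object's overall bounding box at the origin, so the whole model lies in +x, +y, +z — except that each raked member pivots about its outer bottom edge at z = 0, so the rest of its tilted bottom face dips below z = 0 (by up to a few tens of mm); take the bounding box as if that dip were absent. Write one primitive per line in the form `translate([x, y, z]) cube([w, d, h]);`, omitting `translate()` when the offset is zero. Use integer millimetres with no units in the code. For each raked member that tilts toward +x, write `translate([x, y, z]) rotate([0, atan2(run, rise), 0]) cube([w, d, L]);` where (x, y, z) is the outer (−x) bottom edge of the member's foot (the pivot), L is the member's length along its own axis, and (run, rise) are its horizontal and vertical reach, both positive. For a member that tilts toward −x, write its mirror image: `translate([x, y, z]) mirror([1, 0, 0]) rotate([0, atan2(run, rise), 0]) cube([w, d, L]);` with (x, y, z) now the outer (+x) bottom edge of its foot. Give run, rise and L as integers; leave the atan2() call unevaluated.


// leg length = √(153² + 680²) = 697
// right-leg outer foot x = 2·153 + 115 = 421
// beam min-corner = (153, 0, 680)
translate([153, 0, 680]) cube([115, 1261, 86]);
translate([0, 89, 0]) rotate([0, atan2(153, 680), 0]) cube([45, 58, 697]);
translate([421, 89, 0]) mirror([1, 0, 0]) rotate([0, atan2(153, 680), 0]) cube([45, 58, 697]);
translate([0, 1114, 0]) rotate([0, atan2(153, 680), 0]) cube([45, 58, 697]);
translate([421, 1114, 0]) mirror([1, 0, 0]) rotate([0, atan2(153, 680), 0]) cube([45, 58, 697]);


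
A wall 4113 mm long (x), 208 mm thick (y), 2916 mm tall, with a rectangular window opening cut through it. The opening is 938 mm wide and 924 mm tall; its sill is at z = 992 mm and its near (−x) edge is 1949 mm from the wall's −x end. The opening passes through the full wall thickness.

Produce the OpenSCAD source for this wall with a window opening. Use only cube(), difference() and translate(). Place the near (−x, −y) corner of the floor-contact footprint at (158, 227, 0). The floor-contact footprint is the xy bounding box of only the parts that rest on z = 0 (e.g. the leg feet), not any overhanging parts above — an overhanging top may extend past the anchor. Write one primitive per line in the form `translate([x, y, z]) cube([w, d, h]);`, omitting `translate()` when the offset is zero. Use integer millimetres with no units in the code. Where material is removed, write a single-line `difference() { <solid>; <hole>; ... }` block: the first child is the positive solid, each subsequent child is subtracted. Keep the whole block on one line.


difference() { translate([158, 227, 0]) cube([4113, 208, 2916]); translate([2107, 227, 992]) cube([938, 208, 924]); }


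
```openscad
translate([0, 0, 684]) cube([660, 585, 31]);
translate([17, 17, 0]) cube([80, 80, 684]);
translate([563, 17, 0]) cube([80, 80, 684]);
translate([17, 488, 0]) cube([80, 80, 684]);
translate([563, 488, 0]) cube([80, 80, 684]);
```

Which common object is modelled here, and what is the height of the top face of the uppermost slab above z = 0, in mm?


A table. The table height is 715 mm.

A 660×585×31 slab sits at z = 684 on four 80 mm square posts — a table. The top surface is at 684 + 31 = 715 mm.


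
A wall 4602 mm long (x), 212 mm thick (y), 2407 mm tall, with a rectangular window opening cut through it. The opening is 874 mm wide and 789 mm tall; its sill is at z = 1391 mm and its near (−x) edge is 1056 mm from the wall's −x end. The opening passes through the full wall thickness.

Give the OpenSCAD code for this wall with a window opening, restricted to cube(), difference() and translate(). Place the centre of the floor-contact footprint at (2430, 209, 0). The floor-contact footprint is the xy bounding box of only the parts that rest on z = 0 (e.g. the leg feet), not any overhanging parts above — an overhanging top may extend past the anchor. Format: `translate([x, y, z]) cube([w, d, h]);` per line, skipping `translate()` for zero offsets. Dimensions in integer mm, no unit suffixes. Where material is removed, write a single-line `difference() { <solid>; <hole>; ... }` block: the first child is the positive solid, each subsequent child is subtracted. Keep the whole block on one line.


difference() { translate([129, 103, 0]) cube([4602, 212, 2407]); translate([1185, 103, 1391]) cube([874, 212, 789]); }


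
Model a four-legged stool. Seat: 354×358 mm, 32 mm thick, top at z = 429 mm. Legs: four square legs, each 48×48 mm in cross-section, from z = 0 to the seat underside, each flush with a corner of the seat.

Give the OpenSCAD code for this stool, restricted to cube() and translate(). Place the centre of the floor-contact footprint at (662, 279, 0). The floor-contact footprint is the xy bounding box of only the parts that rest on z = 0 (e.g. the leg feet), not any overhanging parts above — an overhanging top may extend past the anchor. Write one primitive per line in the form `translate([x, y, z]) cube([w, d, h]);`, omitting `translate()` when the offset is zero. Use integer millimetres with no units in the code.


translate([485, 100, 397]) cube([354, 358, 32]);
translate([485, 100, 0]) cube([48, 48, 397]);
translate([791, 100, 0]) cube([48, 48, 397]);
translate([485, 410, 0]) cube([48, 48, 397]);
translate([791, 410, 0]) cube([48, 48, 397]);


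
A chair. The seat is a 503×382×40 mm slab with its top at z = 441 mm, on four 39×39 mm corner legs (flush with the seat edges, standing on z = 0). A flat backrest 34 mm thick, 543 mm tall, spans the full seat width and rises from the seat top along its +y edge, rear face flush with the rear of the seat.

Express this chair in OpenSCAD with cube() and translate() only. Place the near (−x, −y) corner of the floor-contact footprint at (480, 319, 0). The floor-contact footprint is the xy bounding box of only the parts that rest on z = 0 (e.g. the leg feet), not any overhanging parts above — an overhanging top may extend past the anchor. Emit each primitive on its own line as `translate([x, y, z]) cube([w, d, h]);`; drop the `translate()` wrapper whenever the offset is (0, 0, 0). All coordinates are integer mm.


// leg_h = 441 - 40 = 401
translate([480, 319, 401]) cube([503, 382, 40]);
translate([480, 319, 0]) cube([39, 39, 401]);
translate([944, 319, 0]) cube([39, 39, 401]);
translate([480, 662, 0]) cube([39, 39, 401]);
translate([944, 662, 0]) cube([39, 39, 401]);
translate([480, 667, 441]) cube([503, 34, 543]);


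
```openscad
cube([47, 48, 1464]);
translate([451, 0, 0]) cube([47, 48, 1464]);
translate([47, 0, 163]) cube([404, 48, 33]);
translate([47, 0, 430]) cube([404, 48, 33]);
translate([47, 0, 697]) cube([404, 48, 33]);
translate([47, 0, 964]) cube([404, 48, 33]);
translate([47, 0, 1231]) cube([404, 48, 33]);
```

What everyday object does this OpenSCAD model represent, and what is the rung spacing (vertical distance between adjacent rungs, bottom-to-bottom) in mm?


A ladder. The rung spacing is 267 mm.

Two tall 47×48 posts with 5 short bars between them — a ladder. Adjacent rungs sit at z = 163 and z = 430, so the spacing is 430 − 163 = 267 mm.


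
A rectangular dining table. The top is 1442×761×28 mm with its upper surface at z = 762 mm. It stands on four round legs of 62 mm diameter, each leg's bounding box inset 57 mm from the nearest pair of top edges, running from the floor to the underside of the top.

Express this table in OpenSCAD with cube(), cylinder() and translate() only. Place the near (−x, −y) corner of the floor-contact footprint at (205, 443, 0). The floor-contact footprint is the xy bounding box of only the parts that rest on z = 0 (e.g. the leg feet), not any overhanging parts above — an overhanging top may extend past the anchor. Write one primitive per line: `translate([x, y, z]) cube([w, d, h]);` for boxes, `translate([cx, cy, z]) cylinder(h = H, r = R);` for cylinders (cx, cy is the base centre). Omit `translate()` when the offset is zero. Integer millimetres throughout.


translate([148, 386, 734]) cube([1442, 761, 28]);
translate([236, 474, 0]) cylinder(h = 734, r = 31);
translate([1502, 474, 0]) cylinder(h = 734, r = 31);
translate([236, 1059, 0]) cylinder(h = 734, r = 31);
translate([1502, 1059, 0]) cylinder(h = 734, r = 31);


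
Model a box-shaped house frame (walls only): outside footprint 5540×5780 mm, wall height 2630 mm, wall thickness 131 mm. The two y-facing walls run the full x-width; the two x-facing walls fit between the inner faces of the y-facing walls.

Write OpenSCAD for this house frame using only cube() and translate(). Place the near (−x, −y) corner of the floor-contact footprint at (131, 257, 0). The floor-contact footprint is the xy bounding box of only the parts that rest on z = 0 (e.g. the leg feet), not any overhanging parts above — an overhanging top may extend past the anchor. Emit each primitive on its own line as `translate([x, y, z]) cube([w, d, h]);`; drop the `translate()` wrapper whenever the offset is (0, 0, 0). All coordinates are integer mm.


translate([131, 257, 0]) cube([5540, 131, 2630]);
translate([131, 5906, 0]) cube([5540, 131, 2630]);
translate([131, 388, 0]) cube([131, 5518, 2630]);
translate([5540, 388, 0]) cube([131, 5518, 2630]);


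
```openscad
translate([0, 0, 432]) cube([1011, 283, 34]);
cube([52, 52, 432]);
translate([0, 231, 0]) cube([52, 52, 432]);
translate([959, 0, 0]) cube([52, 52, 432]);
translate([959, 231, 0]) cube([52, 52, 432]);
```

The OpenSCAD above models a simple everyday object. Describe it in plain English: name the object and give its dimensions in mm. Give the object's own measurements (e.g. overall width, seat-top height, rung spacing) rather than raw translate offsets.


A bench: a 1011×283 mm seat slab, 34 mm thick, top at z = 466 mm, on four 52×52 mm square legs flush with the seat corners and standing on z = 0.
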